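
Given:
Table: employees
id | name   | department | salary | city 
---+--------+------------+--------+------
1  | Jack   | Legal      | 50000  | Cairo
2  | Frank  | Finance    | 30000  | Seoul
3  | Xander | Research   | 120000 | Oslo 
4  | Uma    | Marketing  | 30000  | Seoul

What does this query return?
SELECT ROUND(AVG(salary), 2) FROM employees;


SUM(salary) = 230000
COUNT = 4
ROUND(AVG, 2) = ROUND(230000 / 4, 2) = 57500.0

57500.0


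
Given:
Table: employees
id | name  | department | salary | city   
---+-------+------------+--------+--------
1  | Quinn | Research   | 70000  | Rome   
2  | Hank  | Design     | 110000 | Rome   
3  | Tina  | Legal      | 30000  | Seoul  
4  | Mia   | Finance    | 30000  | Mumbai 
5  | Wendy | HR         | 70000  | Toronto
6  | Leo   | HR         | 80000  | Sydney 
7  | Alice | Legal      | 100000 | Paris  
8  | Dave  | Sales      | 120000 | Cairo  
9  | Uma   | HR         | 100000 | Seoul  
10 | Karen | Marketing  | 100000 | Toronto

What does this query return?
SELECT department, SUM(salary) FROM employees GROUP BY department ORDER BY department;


Summing salary within each department:
  Design: 110000 = 110000
  Finance: 30000 = 30000
  HR: 70000 + 80000 + 100000 = 250000
  Legal: 30000 + 100000 = 130000
  Marketing: 100000 = 100000
  Research: 70000 = 70000
  Sales: 120000 = 120000


7 groups:
Design, 110000
Finance, 30000
HR, 250000
Legal, 130000
Marketing, 100000
Research, 70000
Sales, 120000


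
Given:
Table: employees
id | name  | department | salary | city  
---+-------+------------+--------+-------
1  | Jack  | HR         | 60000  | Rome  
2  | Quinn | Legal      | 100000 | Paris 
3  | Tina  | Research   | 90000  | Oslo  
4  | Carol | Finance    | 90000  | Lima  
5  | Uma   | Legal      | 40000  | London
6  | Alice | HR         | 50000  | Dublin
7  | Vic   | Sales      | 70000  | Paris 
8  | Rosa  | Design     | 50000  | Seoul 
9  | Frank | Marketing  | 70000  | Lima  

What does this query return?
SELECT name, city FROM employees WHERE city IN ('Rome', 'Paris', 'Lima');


Filtering: city IN ('Rome', 'Paris', 'Lima')
Matching: 5 rows

5 rows:
Jack, Rome
Quinn, Paris
Carol, Lima
Vic, Paris
Frank, Lima


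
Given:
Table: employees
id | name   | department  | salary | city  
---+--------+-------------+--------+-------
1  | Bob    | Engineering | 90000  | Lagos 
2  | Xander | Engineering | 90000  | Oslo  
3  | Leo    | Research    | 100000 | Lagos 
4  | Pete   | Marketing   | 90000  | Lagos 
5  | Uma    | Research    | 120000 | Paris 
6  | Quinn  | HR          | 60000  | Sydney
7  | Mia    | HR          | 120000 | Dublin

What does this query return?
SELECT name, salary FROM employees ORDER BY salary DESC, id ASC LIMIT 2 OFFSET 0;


Sort by salary DESC (id ASC tiebreak), then skip 0 and take 2
Rows 1 through 2

2 rows:
Uma, 120000
Mia, 120000


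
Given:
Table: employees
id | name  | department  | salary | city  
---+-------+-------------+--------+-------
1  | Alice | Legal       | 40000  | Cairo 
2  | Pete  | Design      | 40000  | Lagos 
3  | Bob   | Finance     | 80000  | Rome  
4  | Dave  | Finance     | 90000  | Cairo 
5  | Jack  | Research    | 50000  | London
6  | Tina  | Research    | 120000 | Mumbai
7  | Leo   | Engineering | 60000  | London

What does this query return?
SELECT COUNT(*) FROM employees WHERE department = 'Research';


Counting rows where department = 'Research'
  Jack -> MATCH
  Tina -> MATCH


2


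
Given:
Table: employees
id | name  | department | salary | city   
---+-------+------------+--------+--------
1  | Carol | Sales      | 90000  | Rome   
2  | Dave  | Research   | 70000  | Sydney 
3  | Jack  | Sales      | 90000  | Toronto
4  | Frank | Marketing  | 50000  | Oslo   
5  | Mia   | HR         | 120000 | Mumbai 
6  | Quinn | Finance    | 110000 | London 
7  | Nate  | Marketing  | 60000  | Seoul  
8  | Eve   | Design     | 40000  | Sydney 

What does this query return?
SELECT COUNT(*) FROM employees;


COUNT(*) counts all rows

8


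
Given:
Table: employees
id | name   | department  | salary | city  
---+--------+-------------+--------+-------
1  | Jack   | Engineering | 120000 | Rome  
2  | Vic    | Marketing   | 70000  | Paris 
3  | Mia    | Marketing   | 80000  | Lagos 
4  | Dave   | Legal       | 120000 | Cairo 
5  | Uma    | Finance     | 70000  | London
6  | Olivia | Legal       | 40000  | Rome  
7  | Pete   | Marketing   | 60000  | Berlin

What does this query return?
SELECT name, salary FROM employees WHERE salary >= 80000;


Filtering: salary >= 80000
Matching: 3 rows

3 rows:
Jack, 120000
Mia, 80000
Dave, 120000


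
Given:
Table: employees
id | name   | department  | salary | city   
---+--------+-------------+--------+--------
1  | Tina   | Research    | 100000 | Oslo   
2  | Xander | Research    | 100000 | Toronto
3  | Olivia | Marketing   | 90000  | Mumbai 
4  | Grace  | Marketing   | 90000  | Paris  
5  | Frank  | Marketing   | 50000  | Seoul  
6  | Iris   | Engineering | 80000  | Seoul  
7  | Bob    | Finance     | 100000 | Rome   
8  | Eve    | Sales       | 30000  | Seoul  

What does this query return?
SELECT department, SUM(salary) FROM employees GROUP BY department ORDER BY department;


Summing salary within each department:
  Engineering: 80000 = 80000
  Finance: 100000 = 100000
  Marketing: 90000 + 90000 + 50000 = 230000
  Research: 100000 + 100000 = 200000
  Sales: 30000 = 30000


5 groups:
Engineering, 80000
Finance, 100000
Marketing, 230000
Research, 200000
Sales, 30000


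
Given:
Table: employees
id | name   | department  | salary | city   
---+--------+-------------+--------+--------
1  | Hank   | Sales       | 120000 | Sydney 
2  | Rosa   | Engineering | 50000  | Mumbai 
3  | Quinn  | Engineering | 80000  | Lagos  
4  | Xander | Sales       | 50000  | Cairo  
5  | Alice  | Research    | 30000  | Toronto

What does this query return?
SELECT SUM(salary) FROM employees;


SUM(salary) = 120000 + 50000 + 80000 + 50000 + 30000 = 330000

330000


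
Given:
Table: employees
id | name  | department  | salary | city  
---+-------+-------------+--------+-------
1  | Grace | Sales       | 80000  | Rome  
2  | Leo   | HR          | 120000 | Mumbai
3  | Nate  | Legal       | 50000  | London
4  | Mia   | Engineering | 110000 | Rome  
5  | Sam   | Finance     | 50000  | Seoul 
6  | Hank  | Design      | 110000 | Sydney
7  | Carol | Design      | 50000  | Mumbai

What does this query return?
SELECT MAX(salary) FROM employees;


Salaries: 80000, 120000, 50000, 110000, 50000, 110000, 50000
MAX = 120000

120000


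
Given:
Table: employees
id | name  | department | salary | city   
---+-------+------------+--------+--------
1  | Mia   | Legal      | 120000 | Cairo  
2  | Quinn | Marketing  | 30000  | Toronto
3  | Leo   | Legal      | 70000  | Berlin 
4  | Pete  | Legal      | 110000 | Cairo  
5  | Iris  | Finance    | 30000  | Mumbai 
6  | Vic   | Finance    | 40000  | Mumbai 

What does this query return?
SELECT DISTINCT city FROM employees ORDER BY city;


All 'city' values (row order): Cairo, Toronto, Berlin, Cairo, Mumbai, Mumbai
Removing duplicates leaves 4 unique value(s).

4 values:
Berlin
Cairo
Mumbai
Toronto


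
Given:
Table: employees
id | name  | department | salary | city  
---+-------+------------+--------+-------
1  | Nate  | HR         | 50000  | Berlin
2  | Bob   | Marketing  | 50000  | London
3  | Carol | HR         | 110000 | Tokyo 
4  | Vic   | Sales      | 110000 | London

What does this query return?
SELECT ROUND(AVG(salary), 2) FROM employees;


SUM(salary) = 320000
COUNT = 4
ROUND(AVG, 2) = ROUND(320000 / 4, 2) = 80000.0

80000.0


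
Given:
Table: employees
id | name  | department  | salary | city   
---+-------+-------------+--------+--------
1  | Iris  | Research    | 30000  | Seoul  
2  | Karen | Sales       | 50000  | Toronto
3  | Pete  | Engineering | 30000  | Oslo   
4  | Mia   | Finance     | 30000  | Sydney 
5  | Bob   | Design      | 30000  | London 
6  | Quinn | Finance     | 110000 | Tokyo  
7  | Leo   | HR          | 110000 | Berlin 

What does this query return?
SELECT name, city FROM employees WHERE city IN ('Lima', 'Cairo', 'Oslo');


Filtering: city IN ('Lima', 'Cairo', 'Oslo')
Matching: 1 rows

1 rows:
Pete, Oslo


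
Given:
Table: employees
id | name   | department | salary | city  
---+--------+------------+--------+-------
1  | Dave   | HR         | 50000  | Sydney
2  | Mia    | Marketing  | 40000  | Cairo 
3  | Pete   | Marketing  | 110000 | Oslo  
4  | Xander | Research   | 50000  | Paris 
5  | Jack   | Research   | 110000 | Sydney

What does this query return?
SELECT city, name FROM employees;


Projecting columns: city, name

5 rows:
Sydney, Dave
Cairo, Mia
Oslo, Pete
Paris, Xander
Sydney, Jack


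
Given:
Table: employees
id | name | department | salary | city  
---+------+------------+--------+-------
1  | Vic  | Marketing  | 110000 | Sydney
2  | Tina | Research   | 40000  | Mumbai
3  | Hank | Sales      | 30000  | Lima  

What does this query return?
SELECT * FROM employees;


SELECT * returns all 3 rows with all columns

3 rows:
1, Vic, Marketing, 110000, Sydney
2, Tina, Research, 40000, Mumbai
3, Hank, Sales, 30000, Lima


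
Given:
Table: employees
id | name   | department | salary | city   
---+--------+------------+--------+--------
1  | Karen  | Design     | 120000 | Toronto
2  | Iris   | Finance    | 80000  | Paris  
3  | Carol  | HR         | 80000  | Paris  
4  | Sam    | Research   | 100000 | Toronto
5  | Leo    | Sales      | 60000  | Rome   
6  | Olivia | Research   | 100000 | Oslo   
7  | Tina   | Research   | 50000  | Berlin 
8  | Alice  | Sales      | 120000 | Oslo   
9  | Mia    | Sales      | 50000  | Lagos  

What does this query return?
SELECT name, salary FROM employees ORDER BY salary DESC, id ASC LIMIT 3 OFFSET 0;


Sort by salary DESC (id ASC tiebreak), then skip 0 and take 3
Rows 1 through 3

3 rows:
Karen, 120000
Alice, 120000
Sam, 100000


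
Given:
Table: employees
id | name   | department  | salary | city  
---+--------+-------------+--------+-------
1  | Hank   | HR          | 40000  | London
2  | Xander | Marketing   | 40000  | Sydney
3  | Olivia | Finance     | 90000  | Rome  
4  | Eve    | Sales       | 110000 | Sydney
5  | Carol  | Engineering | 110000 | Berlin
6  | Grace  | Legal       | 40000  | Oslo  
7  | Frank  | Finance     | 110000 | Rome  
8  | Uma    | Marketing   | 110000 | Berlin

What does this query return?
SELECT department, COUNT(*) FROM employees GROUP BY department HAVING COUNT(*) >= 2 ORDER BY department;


Groups with count >= 2:
  Finance: 2 -> PASS
  Marketing: 2 -> PASS
  Engineering: 1 -> filtered out
  HR: 1 -> filtered out
  Legal: 1 -> filtered out
  Sales: 1 -> filtered out


2 groups:
Finance, 2
Marketing, 2


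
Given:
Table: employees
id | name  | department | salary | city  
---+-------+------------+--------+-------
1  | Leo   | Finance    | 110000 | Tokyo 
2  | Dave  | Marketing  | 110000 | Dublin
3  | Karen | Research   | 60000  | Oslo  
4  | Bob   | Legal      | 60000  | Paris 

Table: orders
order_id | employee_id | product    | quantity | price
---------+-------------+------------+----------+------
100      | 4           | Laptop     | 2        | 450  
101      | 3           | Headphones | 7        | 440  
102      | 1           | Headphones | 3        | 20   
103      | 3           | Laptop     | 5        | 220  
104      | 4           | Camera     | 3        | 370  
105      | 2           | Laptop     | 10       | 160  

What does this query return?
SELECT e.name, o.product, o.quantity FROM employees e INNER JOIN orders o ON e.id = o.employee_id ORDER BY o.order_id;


Joining employees.id = orders.employee_id:
  employee Bob (id=4) -> order Laptop
  employee Karen (id=3) -> order Headphones
  employee Leo (id=1) -> order Headphones
  employee Karen (id=3) -> order Laptop
  employee Bob (id=4) -> order Camera
  employee Dave (id=2) -> order Laptop


6 rows:
Bob, Laptop, 2
Karen, Headphones, 7
Leo, Headphones, 3
Karen, Laptop, 5
Bob, Camera, 3
Dave, Laptop, 10


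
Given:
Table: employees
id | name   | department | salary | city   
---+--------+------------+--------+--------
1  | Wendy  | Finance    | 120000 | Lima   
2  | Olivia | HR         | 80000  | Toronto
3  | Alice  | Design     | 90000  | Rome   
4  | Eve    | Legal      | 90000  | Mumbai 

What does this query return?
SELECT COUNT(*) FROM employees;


COUNT(*) counts all rows

4


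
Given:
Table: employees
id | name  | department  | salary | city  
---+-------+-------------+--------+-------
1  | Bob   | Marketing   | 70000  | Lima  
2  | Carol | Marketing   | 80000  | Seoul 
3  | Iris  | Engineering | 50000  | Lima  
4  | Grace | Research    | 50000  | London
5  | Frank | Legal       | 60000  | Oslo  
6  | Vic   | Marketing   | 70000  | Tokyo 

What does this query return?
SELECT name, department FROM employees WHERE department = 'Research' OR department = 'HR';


Filtering: department = 'Research' OR 'HR'
Matching: 1 rows

1 rows:
Grace, Research


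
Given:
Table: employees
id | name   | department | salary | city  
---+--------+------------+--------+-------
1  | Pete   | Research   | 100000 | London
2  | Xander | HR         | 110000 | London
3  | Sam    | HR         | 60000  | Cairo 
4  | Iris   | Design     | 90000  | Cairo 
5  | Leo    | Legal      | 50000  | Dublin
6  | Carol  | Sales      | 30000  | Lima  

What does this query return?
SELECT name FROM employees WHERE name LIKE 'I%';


LIKE 'I%' matches names starting with 'I'
Matching: 1

1 rows:
Iris


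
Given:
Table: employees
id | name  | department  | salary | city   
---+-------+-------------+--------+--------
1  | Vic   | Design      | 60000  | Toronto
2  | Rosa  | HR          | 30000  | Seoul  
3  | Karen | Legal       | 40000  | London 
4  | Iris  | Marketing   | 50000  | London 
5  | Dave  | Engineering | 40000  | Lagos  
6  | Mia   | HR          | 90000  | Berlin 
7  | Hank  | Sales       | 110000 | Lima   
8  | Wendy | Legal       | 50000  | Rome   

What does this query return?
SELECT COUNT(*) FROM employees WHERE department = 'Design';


Counting rows where department = 'Design'
  Vic -> MATCH


1


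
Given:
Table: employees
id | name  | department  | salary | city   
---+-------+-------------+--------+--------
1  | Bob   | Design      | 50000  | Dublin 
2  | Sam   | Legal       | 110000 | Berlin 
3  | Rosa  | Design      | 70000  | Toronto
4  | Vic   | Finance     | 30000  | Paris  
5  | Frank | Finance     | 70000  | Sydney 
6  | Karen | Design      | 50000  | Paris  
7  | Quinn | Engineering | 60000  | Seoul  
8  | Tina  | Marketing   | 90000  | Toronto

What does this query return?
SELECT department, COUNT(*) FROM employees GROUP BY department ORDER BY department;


Assigning each row to its department group:
  Bob -> Design
  Sam -> Legal
  Rosa -> Design
  Vic -> Finance
  Frank -> Finance
  Karen -> Design
  Quinn -> Engineering
  Tina -> Marketing


5 groups:
Design, 3
Engineering, 1
Finance, 2
Legal, 1
Marketing, 1


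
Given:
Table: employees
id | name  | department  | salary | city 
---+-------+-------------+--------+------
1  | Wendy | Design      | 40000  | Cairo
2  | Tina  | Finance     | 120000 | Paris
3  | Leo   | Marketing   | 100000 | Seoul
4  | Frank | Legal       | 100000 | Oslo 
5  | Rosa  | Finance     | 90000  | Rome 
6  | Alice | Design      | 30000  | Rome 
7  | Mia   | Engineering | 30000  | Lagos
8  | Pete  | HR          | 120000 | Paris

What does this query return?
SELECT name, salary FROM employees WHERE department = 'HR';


Filtering: department = 'HR'
Matching rows: 1

1 rows:
Pete, 120000


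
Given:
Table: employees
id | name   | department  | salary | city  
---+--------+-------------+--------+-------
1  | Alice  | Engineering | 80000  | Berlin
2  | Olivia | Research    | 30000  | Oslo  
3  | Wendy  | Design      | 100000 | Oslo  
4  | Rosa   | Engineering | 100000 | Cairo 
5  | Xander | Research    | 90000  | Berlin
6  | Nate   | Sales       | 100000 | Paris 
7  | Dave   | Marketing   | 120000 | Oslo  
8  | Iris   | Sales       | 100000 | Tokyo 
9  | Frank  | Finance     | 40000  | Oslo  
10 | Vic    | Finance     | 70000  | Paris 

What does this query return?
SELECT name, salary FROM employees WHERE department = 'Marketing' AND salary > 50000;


Filtering: department = 'Marketing' AND salary > 50000
Matching: 1 rows

1 rows:
Dave, 120000


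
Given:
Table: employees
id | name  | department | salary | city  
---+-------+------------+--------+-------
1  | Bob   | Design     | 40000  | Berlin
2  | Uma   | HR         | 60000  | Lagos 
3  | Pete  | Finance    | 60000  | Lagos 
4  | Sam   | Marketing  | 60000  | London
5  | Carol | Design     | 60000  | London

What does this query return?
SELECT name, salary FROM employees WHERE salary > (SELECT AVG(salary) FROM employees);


Subquery: AVG(salary) = 56000.0
Filtering: salary > 56000.0
  Uma (60000) -> MATCH
  Pete (60000) -> MATCH
  Sam (60000) -> MATCH
  Carol (60000) -> MATCH


4 rows:
Uma, 60000
Pete, 60000
Sam, 60000
Carol, 60000


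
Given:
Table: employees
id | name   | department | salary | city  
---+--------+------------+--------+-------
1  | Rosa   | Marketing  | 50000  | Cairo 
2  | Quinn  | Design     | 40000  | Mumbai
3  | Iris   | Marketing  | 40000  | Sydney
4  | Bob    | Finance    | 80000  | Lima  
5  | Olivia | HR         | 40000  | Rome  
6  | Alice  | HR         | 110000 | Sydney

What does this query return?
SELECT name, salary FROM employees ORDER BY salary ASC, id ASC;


Sorting by salary ASC, then id ASC for ties

6 rows:
Quinn, 40000
Iris, 40000
Olivia, 40000
Rosa, 50000
Bob, 80000
Alice, 110000


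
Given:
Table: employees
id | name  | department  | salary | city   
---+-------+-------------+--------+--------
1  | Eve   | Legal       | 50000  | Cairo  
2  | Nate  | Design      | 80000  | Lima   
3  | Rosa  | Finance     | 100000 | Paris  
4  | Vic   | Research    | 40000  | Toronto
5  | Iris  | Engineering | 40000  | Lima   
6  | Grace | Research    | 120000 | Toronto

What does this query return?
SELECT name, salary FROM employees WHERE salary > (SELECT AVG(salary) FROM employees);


Subquery: AVG(salary) = 71666.67
Filtering: salary > 71666.67
  Nate (80000) -> MATCH
  Rosa (100000) -> MATCH
  Grace (120000) -> MATCH


3 rows:
Nate, 80000
Rosa, 100000
Grace, 120000


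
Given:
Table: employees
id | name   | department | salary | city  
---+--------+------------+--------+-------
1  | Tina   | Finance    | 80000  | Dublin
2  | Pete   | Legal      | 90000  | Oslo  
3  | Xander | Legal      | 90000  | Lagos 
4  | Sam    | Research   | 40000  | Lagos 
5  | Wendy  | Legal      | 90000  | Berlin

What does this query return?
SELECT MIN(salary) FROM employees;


Salaries: 80000, 90000, 90000, 40000, 90000
MIN = 40000

40000


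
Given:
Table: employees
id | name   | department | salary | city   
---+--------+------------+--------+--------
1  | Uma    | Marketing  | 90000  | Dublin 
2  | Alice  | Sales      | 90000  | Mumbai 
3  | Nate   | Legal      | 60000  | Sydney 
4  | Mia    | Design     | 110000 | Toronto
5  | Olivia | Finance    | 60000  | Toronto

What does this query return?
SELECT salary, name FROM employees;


Projecting columns: salary, name

5 rows:
90000, Uma
90000, Alice
60000, Nate
110000, Mia
60000, Olivia


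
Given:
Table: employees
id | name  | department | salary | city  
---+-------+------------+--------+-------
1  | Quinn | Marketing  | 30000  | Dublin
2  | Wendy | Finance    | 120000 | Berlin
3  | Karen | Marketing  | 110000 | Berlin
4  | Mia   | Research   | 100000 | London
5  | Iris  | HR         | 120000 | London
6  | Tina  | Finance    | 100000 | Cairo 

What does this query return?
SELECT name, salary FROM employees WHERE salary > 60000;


Filtering: salary > 60000
Matching: 5 rows

5 rows:
Wendy, 120000
Karen, 110000
Mia, 100000
Iris, 120000
Tina, 100000


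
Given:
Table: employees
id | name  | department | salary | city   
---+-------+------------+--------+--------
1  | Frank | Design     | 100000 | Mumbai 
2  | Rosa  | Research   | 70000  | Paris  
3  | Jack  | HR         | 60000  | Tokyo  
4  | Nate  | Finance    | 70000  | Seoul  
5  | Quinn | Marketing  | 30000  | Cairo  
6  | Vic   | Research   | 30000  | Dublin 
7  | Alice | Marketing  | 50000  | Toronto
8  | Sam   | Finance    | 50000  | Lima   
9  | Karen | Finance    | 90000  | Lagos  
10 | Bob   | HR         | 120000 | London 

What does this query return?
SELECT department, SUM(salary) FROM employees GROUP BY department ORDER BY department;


Summing salary within each department:
  Design: 100000 = 100000
  Finance: 70000 + 50000 + 90000 = 210000
  HR: 60000 + 120000 = 180000
  Marketing: 30000 + 50000 = 80000
  Research: 70000 + 30000 = 100000


5 groups:
Design, 100000
Finance, 210000
HR, 180000
Marketing, 80000
Research, 100000


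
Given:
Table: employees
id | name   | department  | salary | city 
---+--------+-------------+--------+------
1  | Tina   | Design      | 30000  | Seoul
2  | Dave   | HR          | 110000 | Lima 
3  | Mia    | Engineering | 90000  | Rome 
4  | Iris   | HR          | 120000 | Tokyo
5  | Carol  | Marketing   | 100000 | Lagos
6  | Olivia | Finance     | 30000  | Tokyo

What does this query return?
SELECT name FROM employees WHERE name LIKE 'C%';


LIKE 'C%' matches names starting with 'C'
Matching: 1

1 rows:
Carol


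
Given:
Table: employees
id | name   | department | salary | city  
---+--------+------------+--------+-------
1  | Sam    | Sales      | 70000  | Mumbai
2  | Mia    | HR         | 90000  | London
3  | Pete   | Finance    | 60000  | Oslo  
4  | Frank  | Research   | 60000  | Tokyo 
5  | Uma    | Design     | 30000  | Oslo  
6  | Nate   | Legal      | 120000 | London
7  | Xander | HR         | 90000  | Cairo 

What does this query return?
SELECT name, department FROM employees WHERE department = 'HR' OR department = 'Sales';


Filtering: department = 'HR' OR 'Sales'
Matching: 3 rows

3 rows:
Sam, Sales
Mia, HR
Xander, HR


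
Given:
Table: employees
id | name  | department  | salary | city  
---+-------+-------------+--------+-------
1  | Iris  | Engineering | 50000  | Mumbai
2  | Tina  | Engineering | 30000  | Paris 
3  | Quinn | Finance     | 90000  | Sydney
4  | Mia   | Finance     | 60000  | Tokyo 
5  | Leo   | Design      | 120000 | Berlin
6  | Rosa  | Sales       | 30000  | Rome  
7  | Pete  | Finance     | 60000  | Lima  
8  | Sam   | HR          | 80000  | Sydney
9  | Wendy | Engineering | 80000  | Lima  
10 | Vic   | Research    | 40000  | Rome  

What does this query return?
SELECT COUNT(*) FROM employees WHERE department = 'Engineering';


Counting rows where department = 'Engineering'
  Iris -> MATCH
  Tina -> MATCH
  Wendy -> MATCH


3


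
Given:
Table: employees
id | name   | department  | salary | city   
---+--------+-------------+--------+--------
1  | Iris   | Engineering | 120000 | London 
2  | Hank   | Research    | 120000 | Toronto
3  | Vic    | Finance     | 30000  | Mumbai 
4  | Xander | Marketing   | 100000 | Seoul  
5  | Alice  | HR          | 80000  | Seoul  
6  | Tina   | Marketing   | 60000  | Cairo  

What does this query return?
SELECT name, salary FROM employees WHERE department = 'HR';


Filtering: department = 'HR'
Matching rows: 1

1 rows:
Alice, 80000


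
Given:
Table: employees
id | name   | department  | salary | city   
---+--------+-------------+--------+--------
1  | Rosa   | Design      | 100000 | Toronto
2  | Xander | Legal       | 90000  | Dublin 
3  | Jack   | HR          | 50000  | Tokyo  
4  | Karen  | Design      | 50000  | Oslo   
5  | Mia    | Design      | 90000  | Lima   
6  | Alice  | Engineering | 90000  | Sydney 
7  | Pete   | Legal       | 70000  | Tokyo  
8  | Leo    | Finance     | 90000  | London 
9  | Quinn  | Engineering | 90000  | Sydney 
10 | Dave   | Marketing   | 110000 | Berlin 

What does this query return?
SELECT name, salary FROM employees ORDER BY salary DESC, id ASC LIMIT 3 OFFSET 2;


Sort by salary DESC (id ASC tiebreak), then skip 2 and take 3
Rows 3 through 5

3 rows:
Xander, 90000
Mia, 90000
Alice, 90000


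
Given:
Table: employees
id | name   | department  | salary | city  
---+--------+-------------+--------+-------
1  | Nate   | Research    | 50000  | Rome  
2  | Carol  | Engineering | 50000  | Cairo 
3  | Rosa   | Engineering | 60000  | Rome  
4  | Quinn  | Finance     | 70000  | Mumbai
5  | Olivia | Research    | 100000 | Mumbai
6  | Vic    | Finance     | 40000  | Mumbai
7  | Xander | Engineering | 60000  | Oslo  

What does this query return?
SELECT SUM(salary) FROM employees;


SUM(salary) = 50000 + 50000 + 60000 + 70000 + 100000 + 40000 + 60000 = 430000

430000


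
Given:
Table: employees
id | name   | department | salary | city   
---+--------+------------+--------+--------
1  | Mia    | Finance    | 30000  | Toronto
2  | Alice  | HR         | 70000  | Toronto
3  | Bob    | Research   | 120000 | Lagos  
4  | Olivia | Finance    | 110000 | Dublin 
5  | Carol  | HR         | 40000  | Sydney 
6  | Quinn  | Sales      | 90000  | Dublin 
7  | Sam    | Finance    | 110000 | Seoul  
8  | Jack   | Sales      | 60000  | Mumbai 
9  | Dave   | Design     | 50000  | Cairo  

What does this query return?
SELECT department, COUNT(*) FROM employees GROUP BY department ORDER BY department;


Assigning each row to its department group:
  Mia -> Finance
  Alice -> HR
  Bob -> Research
  Olivia -> Finance
  Carol -> HR
  Quinn -> Sales
  Sam -> Finance
  Jack -> Sales
  Dave -> Design


5 groups:
Design, 1
Finance, 3
HR, 2
Research, 1
Sales, 2


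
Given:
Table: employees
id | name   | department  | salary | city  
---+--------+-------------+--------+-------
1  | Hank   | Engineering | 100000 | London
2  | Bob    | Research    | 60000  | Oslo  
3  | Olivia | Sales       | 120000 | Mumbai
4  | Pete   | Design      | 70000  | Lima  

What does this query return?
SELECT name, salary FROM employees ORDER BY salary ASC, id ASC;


Sorting by salary ASC, then id ASC for ties

4 rows:
Bob, 60000
Pete, 70000
Hank, 100000
Olivia, 120000


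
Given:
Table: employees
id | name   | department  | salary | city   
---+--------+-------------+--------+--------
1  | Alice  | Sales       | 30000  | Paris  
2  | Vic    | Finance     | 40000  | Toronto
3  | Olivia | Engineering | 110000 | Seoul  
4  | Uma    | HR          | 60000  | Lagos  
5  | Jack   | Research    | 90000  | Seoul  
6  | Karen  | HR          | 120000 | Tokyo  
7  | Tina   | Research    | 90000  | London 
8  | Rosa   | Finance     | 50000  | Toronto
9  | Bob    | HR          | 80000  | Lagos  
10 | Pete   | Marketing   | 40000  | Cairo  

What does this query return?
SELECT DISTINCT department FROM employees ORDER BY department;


All 'department' values (row order): Sales, Finance, Engineering, HR, Research, HR, Research, Finance, HR, Marketing
Removing duplicates leaves 6 unique value(s).

6 values:
Engineering
Finance
HR
Marketing
Research
Sales


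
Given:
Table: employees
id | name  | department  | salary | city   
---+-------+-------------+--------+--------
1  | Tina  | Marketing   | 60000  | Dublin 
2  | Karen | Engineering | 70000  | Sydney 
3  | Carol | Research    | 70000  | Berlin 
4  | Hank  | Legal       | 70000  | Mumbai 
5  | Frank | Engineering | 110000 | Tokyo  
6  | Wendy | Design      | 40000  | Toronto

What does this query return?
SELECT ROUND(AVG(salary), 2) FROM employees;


SUM(salary) = 420000
COUNT = 6
ROUND(AVG, 2) = ROUND(420000 / 6, 2) = 70000.0

70000.0


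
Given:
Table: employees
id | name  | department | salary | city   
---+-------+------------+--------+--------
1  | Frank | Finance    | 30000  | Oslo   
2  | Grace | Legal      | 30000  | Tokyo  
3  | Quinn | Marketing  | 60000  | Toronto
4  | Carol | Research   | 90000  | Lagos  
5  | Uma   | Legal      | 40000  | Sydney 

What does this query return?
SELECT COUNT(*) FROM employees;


COUNT(*) counts all rows

5


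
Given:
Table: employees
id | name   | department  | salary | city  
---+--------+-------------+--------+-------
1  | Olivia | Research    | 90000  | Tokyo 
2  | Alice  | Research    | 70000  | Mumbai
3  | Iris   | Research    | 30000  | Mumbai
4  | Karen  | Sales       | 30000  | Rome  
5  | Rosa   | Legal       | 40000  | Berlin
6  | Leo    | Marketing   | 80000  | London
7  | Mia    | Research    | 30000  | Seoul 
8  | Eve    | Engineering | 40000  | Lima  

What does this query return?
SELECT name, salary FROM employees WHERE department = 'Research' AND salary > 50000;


Filtering: department = 'Research' AND salary > 50000
Matching: 2 rows

2 rows:
Olivia, 90000
Alice, 70000


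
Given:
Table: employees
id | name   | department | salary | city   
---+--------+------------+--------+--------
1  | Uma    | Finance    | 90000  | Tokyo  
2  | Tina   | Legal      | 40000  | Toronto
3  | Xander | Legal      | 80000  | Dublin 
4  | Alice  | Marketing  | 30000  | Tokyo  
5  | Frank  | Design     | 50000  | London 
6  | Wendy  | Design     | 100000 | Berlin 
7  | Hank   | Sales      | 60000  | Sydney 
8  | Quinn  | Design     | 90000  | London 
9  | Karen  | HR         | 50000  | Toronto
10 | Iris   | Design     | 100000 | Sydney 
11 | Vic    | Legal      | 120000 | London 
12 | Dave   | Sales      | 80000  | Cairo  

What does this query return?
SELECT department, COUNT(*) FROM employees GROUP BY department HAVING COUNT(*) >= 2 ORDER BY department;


Groups with count >= 2:
  Design: 4 -> PASS
  Legal: 3 -> PASS
  Sales: 2 -> PASS
  Finance: 1 -> filtered out
  HR: 1 -> filtered out
  Marketing: 1 -> filtered out


3 groups:
Design, 4
Legal, 3
Sales, 2


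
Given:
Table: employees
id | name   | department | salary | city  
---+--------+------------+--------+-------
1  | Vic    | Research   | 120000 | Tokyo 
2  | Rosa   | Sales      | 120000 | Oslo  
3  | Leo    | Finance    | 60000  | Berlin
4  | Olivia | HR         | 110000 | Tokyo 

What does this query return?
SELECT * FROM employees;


SELECT * returns all 4 rows with all columns

4 rows:
1, Vic, Research, 120000, Tokyo
2, Rosa, Sales, 120000, Oslo
3, Leo, Finance, 60000, Berlin
4, Olivia, HR, 110000, Tokyo


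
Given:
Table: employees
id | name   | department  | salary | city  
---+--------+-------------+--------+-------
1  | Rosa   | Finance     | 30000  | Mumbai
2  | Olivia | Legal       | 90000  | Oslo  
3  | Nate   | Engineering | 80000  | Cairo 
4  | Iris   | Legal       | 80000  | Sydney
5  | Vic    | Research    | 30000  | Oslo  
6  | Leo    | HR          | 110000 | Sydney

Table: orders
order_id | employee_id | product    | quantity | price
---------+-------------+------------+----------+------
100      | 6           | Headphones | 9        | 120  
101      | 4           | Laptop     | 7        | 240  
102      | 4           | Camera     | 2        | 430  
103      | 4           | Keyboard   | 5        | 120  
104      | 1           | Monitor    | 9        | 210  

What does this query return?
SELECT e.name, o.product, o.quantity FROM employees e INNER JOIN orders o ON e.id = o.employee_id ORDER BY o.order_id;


Joining employees.id = orders.employee_id:
  employee Leo (id=6) -> order Headphones
  employee Iris (id=4) -> order Laptop
  employee Iris (id=4) -> order Camera
  employee Iris (id=4) -> order Keyboard
  employee Rosa (id=1) -> order Monitor


5 rows:
Leo, Headphones, 9
Iris, Laptop, 7
Iris, Camera, 2
Iris, Keyboard, 5
Rosa, Monitor, 9


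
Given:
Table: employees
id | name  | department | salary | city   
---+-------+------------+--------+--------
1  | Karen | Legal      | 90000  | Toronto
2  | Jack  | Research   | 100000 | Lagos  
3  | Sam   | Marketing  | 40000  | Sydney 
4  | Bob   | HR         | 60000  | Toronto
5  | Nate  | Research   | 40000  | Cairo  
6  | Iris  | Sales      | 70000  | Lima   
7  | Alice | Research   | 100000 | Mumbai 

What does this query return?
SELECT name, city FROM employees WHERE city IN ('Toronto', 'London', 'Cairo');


Filtering: city IN ('Toronto', 'London', 'Cairo')
Matching: 3 rows

3 rows:
Karen, Toronto
Bob, Toronto
Nate, Cairo


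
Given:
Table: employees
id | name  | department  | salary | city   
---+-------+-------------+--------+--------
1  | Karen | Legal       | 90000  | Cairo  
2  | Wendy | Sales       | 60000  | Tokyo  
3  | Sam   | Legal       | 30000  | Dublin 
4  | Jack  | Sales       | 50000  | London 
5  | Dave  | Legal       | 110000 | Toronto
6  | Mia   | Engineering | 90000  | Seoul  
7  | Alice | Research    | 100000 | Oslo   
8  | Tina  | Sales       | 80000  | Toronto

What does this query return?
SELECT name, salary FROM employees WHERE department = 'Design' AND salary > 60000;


Filtering: department = 'Design' AND salary > 60000
Matching: 0 rows

Empty result set (0 rows)


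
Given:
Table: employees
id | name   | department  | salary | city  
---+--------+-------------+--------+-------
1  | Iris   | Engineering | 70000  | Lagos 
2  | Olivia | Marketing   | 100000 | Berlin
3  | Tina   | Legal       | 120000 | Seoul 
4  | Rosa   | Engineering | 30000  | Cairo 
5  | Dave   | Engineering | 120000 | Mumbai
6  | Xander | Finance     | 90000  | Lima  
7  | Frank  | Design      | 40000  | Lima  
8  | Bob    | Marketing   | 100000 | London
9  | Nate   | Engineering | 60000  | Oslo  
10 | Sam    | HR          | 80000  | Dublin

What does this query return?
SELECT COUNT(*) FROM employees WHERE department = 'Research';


Counting rows where department = 'Research'


0


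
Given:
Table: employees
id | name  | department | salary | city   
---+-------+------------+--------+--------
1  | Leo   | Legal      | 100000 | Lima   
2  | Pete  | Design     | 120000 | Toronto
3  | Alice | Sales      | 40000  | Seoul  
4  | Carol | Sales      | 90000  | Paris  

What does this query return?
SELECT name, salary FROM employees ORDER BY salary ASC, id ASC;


Sorting by salary ASC, then id ASC for ties

4 rows:
Alice, 40000
Carol, 90000
Leo, 100000
Pete, 120000


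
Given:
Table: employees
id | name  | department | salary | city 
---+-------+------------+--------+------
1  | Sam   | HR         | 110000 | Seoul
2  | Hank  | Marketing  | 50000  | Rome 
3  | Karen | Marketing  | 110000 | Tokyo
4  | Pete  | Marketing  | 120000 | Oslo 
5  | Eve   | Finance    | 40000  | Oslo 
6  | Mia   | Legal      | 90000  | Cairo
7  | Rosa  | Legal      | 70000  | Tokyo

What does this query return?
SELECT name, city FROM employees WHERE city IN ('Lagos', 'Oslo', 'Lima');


Filtering: city IN ('Lagos', 'Oslo', 'Lima')
Matching: 2 rows

2 rows:
Pete, Oslo
Eve, Oslo


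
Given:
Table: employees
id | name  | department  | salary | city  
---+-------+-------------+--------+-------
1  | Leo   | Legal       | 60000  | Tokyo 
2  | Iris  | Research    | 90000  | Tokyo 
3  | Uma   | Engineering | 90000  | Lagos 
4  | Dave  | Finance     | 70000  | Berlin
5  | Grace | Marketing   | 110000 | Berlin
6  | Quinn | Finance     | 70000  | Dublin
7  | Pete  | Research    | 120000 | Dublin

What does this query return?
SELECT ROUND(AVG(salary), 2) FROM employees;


SUM(salary) = 610000
COUNT = 7
ROUND(AVG, 2) = ROUND(610000 / 7, 2) = 87142.86

87142.86


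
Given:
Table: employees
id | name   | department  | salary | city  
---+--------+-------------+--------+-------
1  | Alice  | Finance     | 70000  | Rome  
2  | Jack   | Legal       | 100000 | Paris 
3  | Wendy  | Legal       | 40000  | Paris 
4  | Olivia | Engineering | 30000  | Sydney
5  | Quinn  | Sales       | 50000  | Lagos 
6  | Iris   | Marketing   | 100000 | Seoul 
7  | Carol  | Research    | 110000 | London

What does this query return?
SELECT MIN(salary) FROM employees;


Salaries: 70000, 100000, 40000, 30000, 50000, 100000, 110000
MIN = 30000

30000


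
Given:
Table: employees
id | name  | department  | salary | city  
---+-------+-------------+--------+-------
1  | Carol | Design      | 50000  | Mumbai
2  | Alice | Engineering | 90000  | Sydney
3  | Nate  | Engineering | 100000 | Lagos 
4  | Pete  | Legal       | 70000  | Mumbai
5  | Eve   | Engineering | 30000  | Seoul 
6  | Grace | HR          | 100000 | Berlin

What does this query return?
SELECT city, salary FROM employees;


Projecting columns: city, salary

6 rows:
Mumbai, 50000
Sydney, 90000
Lagos, 100000
Mumbai, 70000
Seoul, 30000
Berlin, 100000


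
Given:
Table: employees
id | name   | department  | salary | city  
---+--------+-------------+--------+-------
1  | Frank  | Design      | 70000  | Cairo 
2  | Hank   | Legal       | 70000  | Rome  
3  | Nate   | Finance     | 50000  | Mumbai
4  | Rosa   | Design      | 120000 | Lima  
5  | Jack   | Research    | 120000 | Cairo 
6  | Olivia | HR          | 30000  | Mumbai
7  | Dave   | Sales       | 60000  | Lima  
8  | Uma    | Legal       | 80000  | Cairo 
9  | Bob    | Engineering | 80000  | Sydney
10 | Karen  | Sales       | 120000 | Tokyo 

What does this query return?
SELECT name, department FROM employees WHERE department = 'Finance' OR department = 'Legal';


Filtering: department = 'Finance' OR 'Legal'
Matching: 3 rows

3 rows:
Hank, Legal
Nate, Finance
Uma, Legal


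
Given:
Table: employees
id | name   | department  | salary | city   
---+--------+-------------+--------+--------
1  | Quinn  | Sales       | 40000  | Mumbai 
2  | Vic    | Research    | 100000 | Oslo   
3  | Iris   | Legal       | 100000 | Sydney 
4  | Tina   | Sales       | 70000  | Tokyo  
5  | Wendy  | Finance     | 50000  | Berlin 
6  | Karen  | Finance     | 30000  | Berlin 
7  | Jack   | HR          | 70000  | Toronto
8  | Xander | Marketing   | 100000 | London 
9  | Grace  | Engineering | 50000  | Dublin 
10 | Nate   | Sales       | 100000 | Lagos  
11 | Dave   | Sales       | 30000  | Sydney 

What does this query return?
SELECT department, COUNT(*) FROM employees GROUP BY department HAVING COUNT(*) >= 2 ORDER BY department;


Groups with count >= 2:
  Finance: 2 -> PASS
  Sales: 4 -> PASS
  Engineering: 1 -> filtered out
  HR: 1 -> filtered out
  Legal: 1 -> filtered out
  Marketing: 1 -> filtered out
  Research: 1 -> filtered out


2 groups:
Finance, 2
Sales, 4


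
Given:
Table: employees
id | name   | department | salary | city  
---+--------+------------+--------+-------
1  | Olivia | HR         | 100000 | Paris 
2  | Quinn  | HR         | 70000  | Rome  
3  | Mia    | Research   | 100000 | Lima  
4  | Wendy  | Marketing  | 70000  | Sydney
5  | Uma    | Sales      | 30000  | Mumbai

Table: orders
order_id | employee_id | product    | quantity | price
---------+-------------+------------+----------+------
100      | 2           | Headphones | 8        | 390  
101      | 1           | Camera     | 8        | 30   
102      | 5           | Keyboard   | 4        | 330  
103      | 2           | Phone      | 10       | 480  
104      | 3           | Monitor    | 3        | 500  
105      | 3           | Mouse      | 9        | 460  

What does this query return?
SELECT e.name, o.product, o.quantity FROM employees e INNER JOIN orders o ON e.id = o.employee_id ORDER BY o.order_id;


Joining employees.id = orders.employee_id:
  employee Quinn (id=2) -> order Headphones
  employee Olivia (id=1) -> order Camera
  employee Uma (id=5) -> order Keyboard
  employee Quinn (id=2) -> order Phone
  employee Mia (id=3) -> order Monitor
  employee Mia (id=3) -> order Mouse


6 rows:
Quinn, Headphones, 8
Olivia, Camera, 8
Uma, Keyboard, 4
Quinn, Phone, 10
Mia, Monitor, 3
Mia, Mouse, 9


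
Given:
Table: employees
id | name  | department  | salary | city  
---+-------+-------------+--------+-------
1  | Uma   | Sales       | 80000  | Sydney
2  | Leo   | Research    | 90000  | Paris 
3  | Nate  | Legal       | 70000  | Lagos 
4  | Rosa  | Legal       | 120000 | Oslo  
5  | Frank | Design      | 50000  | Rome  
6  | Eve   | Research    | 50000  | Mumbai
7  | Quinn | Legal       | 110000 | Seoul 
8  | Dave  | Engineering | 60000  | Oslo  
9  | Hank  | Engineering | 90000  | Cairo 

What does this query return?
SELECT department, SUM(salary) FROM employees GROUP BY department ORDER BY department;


Summing salary within each department:
  Design: 50000 = 50000
  Engineering: 60000 + 90000 = 150000
  Legal: 70000 + 120000 + 110000 = 300000
  Research: 90000 + 50000 = 140000
  Sales: 80000 = 80000


5 groups:
Design, 50000
Engineering, 150000
Legal, 300000
Research, 140000
Sales, 80000


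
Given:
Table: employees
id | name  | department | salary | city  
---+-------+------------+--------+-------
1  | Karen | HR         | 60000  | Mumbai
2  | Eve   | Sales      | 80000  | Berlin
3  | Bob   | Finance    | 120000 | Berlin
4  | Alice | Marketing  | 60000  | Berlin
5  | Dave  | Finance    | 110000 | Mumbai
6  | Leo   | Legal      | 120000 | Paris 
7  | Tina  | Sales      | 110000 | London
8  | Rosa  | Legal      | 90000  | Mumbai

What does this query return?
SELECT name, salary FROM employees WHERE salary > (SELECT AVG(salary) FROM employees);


Subquery: AVG(salary) = 93750.0
Filtering: salary > 93750.0
  Bob (120000) -> MATCH
  Dave (110000) -> MATCH
  Leo (120000) -> MATCH
  Tina (110000) -> MATCH


4 rows:
Bob, 120000
Dave, 110000
Leo, 120000
Tina, 110000
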